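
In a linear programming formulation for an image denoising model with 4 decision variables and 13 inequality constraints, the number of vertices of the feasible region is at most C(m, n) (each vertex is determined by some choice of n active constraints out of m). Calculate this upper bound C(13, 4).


Each vertex corresponds to some choice of n active constraints out of m, so the number of vertices is at most C(m, n) = m! / (n!(m-n)!).
m = 13, n = 4
Numerator: 13 * 12 * 11 * 10
Denominator: 4! = 24
C(13, 4) = 715


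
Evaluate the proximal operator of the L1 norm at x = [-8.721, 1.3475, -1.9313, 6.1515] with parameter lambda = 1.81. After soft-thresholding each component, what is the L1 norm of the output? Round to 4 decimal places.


Soft-thresholding with lambda = 1.81:
prox(-8.721) = sign(-8.721)*max(|-8.721| - 1.81, 0) = -6.911
prox(1.3475) = sign(1.3475)*max(|1.3475| - 1.81, 0) = 0.0
prox(-1.9313) = sign(-1.9313)*max(|-1.9313| - 1.81, 0) = -0.1213
prox(6.1515) = sign(6.1515)*max(|6.1515| - 1.81, 0) = 4.3415
prox(x) = [-6.911, 0.0, -0.1213, 4.3415]
||prox(x)||_1 = 6.911 + 0.0 + 0.1213 + 4.3415 = 11.3738


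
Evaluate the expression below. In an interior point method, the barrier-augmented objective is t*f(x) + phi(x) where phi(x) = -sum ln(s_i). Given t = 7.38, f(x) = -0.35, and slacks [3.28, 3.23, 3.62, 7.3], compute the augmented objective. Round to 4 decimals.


Step 1: Compute log-barrier.
ln values: [1.1878, 1.1725, 1.2865, 1.9879]
phi = -(1.1878 + 1.1725 + 1.2865 + 1.9879) = -5.6347
Step 2: Compute augmented objective.
t*f(x) = 7.38*-0.35 = -2.583
Total = -2.583 - 5.6347 = -8.2177


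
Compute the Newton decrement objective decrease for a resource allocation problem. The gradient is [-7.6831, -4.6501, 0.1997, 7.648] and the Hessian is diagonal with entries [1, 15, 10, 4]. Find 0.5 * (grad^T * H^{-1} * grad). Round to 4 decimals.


Step 1: H is diagonal, so H^(-1) * g = [-7.6831, -0.31, 0.02, 1.912].
Step 2: g^T H^(-1) g = sum_i g_i^2 / H_ii
  = (-7.6831)^2/1 + (-4.6501)^2/15 + (0.1997)^2/10 + (7.648)^2/4
  = 59.03 + 1.4416 + 0.004 + 14.623 = 75.0986
Step 3: Objective decrease = 0.5 * g^T H^(-1) g = 37.5493


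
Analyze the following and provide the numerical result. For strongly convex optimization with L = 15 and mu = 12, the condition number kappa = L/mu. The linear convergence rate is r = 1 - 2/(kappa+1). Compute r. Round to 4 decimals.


Step 1: Compute the condition number.
kappa = L/mu = 15/12 = 1.25
Step 2: Compute the convergence rate.
r = 1 - 2/(kappa + 1) = 1 - 2*mu/(L + mu) = (L - mu)/(L + mu) = 3/27 = 0.1111


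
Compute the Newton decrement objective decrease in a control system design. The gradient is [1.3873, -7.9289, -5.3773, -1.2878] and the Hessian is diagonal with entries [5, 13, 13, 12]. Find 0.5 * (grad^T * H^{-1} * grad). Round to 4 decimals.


Step 1: H is diagonal, so H^(-1) * g = [0.2775, -0.6099, -0.4136, -0.1073].
Step 2: g^T H^(-1) g = sum_i g_i^2 / H_ii
  = (1.3873)^2/5 + (-7.9289)^2/13 + (-5.3773)^2/13 + (-1.2878)^2/12
  = 0.3849 + 4.836 + 2.2243 + 0.1382 = 7.5833
Step 3: Objective decrease = 0.5 * g^T H^(-1) g = 3.7917


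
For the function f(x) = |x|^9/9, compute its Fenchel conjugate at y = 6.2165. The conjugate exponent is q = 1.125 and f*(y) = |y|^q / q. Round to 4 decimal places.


The conjugate exponent q satisfies 1/p + 1/q = 1.
p = 9, so q = 9/(9 - 1) = 1.125
|y|^q = 6.2165^1.125 = 7.8116
f*(6.2165) = 7.8116 / 1.125 = 6.9436


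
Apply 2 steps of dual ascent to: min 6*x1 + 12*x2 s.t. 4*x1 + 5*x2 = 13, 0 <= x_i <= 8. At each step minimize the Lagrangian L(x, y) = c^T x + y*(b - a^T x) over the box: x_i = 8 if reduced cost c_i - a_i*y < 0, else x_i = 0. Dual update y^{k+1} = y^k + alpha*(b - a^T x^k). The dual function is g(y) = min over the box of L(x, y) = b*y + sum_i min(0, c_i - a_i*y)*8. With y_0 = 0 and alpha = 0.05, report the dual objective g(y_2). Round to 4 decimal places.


Dual ascent for LP: min 6*x1 + 12*x2, 4*x1 + 5*x2 = 13, 0 <= x_i <= 8
Step 1: y^k = 0.0, reduced costs: (6.0, 12.0)
  x^k = (0.0, 0.0), subgradient = b - a^T x = 13.0
  y^{k+1} = 0.0 + 0.05*13.0 = 0.65
Step 2: y^k = 0.65, reduced costs: (3.4, 8.75)
  x^k = (0.0, 0.0), subgradient = b - a^T x = 13.0
  y^{k+1} = 0.65 + 0.05*13.0 = 1.3
Dual objective at y_2 = 1.3: reduced costs (0.8, 5.5), box minimizer x = (0.0, 0.0)
g(y_2) = b*y + (c1 - a1*y)*x1 + (c2 - a2*y)*x2 = 13*1.3 + 0.8*0.0 + 5.5*0.0 = 16.9 + 0.0 + 0.0 = 16.9


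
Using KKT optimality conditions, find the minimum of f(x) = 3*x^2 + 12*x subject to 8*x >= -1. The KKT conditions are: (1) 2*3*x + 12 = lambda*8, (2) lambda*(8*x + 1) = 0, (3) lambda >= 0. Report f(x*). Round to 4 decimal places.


Step 1: Try lambda = 0 (constraint inactive).
x_unc = -12/(2*3) = -2.0
Check: 8*-2.0 = -16.0 < -1 -- violated!
Step 2: Constraint must be active: 8*x = -1
x* = -1/8 = -0.125
lambda = (2*3*(-0.125) + 12)/8 = 1.4063
Step 3: Compute optimal value.
f(x*) = 3*(-0.125)^2 + 12*(-0.125) = -1.4531


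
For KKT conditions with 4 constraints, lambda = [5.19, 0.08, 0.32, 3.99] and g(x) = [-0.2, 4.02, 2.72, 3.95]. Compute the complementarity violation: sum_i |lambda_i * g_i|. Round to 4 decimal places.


KKT complementary slackness check:
lambda_1 * g_1 = 5.19 * -0.2 = -1.038
lambda_2 * g_2 = 0.08 * 4.02 = 0.3216
lambda_3 * g_3 = 0.32 * 2.72 = 0.8704
lambda_4 * g_4 = 3.99 * 3.95 = 15.7605
Total violation = 1.038 + 0.3216 + 0.8704 + 15.7605 = 17.9905


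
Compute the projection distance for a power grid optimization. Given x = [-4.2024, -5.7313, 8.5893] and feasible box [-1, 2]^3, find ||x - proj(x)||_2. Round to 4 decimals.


Project each component onto [-1, 2].
clip(-4.2024) = -1.0, clip(-5.7313) = -1.0, clip(8.5893) = 2.0
Projection = [-1.0, -1.0, 2.0]
Squared diffs: [10.2554, 22.3852, 43.4189]
Distance = sqrt(76.0595) = 8.7212


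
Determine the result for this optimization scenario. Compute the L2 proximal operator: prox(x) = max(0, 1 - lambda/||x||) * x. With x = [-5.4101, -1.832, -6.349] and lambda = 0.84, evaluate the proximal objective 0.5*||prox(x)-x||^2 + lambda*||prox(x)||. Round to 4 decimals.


Step 1: Compute ||x||.
||x|| = 8.5402
Step 2: Compute scaling factor.
scale = max(0, 1 - 0.84/8.5402) = 0.9016
Step 3: prox(x) = [-4.878, -1.6518, -5.7245]
||prox(x)|| = 7.7002
Step 4: Proximal objective.
0.5*||prox-x||^2 = 0.3528
lambda*||prox|| = 6.4682
Total = 6.821


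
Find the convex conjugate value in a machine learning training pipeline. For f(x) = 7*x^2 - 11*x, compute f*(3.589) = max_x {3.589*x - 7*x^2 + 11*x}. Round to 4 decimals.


f*(y) = sup_x {y*x - a*x^2 - b*x} = sup_x {(y-b)*x - a*x^2}
FOC: (y - b) - 2a*x = 0 => x* = (y - b)/(2a)
x* = (3.589 + 11)/(2*7) = 1.0421
f*(3.589) = (y-b)^2/(4a) = (3.589 + 11)^2/(4*7)
= 212.8389/28 = 7.6014


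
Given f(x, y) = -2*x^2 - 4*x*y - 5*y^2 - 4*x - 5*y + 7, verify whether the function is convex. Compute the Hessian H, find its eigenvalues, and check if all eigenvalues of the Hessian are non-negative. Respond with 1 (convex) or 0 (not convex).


The Hessian of f(x,y) = -2*x^2 - 4*x*y - 5*y^2 - 4*x - 5*y + 7 is:
H = [[-4, -4], [-4, -10]]
Trace = -4 - 10 = -14
Determinant = -4*-10 - (-4)^2 = 24
Discriminant = (-14)^2 - 4*24 = 100.0
Eigenvalues: lambda_1 = -12.0, lambda_2 = -2.0
The function is not convex.

0


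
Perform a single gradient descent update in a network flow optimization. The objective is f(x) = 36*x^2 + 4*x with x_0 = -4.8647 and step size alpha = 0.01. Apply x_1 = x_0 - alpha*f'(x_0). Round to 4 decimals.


We compute the gradient at x_0 and apply the update.
f'(x) = 72*x + 4
f'(-4.8647) = 72*-4.8647 + 4 = -346.2584
x_1 = -4.8647 - 0.01*-346.2584 = -1.4021


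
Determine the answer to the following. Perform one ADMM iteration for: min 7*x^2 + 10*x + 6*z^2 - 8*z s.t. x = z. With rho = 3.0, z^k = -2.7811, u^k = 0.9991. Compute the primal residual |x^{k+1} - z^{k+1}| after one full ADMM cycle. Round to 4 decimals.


ADMM iteration with rho = 3.0, z^k = -2.7811, u^k = 0.9991
Step 1: x-update.
Minimize 7*x^2 + 10*x + (3.0/2)*(x + 2.7811 + 0.9991)^2
FOC: (2*7 + 3.0)*x = -10 + 3.0*(-2.7811 - 0.9991)
x^{k+1} = -1.2553
Step 2: z-update.
Minimize 6*z^2 - 8*z + (3.0/2)*(-1.2553 - z + 0.9991)^2
FOC: (2*6 + 3.0)*z = 8 + 3.0*(-1.2553 + 0.9991)
z^{k+1} = 0.4821
Step 3: u-update.
u^{k+1} = 0.9991 - 1.2553 - 0.4821 = -0.7383
Step 4: Primal residual = |-1.2553 - 0.4821| = 1.7374


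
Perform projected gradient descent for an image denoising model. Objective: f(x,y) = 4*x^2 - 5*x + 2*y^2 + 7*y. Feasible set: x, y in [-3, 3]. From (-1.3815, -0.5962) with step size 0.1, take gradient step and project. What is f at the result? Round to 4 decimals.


Step 1: Compute gradient at (-1.3815, -0.5962).
grad_x = 2*4*-1.3815 - 5 = -16.052
grad_y = 2*2*-0.5962 + 7 = 4.6152
Step 2: Gradient step.
x_raw = -1.3815 - 0.1*-16.052 = 0.2237
y_raw = -0.5962 - 0.1*4.6152 = -1.0577
Step 3: Project onto [-3, 3].
x_proj = clip(0.2237) = 0.2237
y_proj = clip(-1.0577) = -1.0577
Step 4: Evaluate f.
f(0.2237, -1.0577) = -6.0848


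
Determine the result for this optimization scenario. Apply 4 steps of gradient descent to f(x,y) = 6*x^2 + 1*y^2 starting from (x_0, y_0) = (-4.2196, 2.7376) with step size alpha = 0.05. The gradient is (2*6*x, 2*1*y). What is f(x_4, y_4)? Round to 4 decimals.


Gradient descent on f(x,y) = 6*x^2 + 1*y^2.
Starting point: (-4.2196, 2.7376), alpha = 0.05
Step 1: grad_x = 2*6*-4.2196 = -50.6352, grad_y = 2*1*2.7376 = 5.4752
  x_1 = -4.2196 - 0.05*-50.6352 = -1.6878
  y_1 = 2.7376 - 0.05*5.4752 = 2.4638
Step 2: grad_x = 2*6*-1.6878 = -20.2541, grad_y = 2*1*2.4638 = 4.9277
  x_2 = -1.6878 - 0.05*-20.2541 = -0.6751
  y_2 = 2.4638 - 0.05*4.9277 = 2.2175
Step 3: grad_x = 2*6*-0.6751 = -8.1016, grad_y = 2*1*2.2175 = 4.4349
  x_3 = -0.6751 - 0.05*-8.1016 = -0.2701
  y_3 = 2.2175 - 0.05*4.4349 = 1.9957
Step 4: grad_x = 2*6*-0.2701 = -3.2407, grad_y = 2*1*1.9957 = 3.9914
  x_4 = -0.2701 - 0.05*-3.2407 = -0.108
  y_4 = 1.9957 - 0.05*3.9914 = 1.7961
f(-0.108, 1.7961) = 6*(-0.108)^2 + 1*1.7961^2 = 3.2961


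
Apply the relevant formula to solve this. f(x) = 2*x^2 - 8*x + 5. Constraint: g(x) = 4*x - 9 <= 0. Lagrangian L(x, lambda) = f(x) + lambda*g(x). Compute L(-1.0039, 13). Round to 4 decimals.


Step 1: Evaluate f(x).
f(-1.0039) = 2*(-1.0039)^2 - 8*(-1.0039) + 5 = 15.0468
Step 2: Evaluate g(x).
g(-1.0039) = 4*-1.0039 - 9 = -13.0156
Step 3: Compute Lagrangian.
L = 15.0468 + 13*-13.0156 = -154.156


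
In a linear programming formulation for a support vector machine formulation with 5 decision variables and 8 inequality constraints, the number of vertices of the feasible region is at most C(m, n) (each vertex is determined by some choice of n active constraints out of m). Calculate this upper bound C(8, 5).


Each vertex corresponds to some choice of n active constraints out of m, so the number of vertices is at most C(m, n) = m! / (n!(m-n)!).
m = 8, n = 5
Numerator: 8 * 7 * 6 * 5 * 4
Denominator: 5! = 120
C(8, 5) = 56


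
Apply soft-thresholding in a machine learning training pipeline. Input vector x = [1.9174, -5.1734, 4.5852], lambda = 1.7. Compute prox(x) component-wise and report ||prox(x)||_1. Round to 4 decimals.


Soft-thresholding with lambda = 1.7:
prox(1.9174) = sign(1.9174)*max(|1.9174| - 1.7, 0) = 0.2174
prox(-5.1734) = sign(-5.1734)*max(|-5.1734| - 1.7, 0) = -3.4734
prox(4.5852) = sign(4.5852)*max(|4.5852| - 1.7, 0) = 2.8852
prox(x) = [0.2174, -3.4734, 2.8852]
||prox(x)||_1 = 0.2174 + 3.4734 + 2.8852 = 6.576


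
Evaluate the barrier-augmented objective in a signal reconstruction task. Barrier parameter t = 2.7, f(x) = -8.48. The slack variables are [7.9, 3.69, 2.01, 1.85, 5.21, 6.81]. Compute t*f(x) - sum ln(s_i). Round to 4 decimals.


Step 1: Compute log-barrier.
ln values: [2.0669, 1.3056, 0.6981, 0.6152, 1.6506, 1.9184]
phi = -(2.0669 + 1.3056 + 0.6981 + 0.6152 + 1.6506 + 1.9184) = -8.2548
Step 2: Compute augmented objective.
t*f(x) = 2.7*-8.48 = -22.896
Total = -22.896 - 8.2548 = -31.1508


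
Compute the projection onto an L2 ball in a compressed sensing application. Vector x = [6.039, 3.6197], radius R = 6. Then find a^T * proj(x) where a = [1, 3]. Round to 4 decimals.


Step 1: Compute ||x|| (intermediates to 6 decimals).
||x|| = sqrt(6.039^2 + 3.6197^2) = 7.040721
Step 2: Project.
Since ||x|| > R, scale = R/||x|| = 6/7.040721 = 0.852185, proj(x) = scale * x
proj(x) = [5.146345, 3.084654]
Step 3: Dot product.
a^T * proj(x) = 1*5.146345 + 3*3.084654 = 14.4003


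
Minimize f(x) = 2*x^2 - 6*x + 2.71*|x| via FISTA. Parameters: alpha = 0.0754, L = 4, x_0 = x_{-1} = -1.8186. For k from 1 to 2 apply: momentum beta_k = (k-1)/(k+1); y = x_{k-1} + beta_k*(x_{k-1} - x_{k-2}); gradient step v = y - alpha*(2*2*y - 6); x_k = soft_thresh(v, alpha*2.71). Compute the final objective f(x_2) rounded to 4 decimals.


FISTA on f(x) = 2*x^2 - 6*x + 2.71*|x|
L = 4, alpha = 0.0754
Iteration 1: beta = 0.0, y = -1.8186 + 0.0*(-1.8186 + 1.8186) = -1.8186
  grad(y) = -13.2744, v = y - alpha*grad = -0.8177
  prox(v) = soft_thresh(-0.8177, 0.2043) = -0.6134
Iteration 2: beta = 0.3333, y = -0.6134 + 0.3333*(-0.6134 + 1.8186) = -0.2116
  grad(y) = -6.8465, v = y - alpha*grad = 0.3046
  prox(v) = soft_thresh(0.3046, 0.2043) = 0.1003
f(x_2) = 2*0.1003^2 - 6*0.1003 + 2.71*|0.1003| = -0.3098


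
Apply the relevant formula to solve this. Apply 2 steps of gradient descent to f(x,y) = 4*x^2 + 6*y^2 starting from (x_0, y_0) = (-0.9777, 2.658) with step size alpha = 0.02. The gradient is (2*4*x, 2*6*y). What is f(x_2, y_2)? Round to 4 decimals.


Gradient descent on f(x,y) = 4*x^2 + 6*y^2.
Starting point: (-0.9777, 2.658), alpha = 0.02
Step 1: grad_x = 2*4*-0.9777 = -7.8216, grad_y = 2*6*2.658 = 31.896
  x_1 = -0.9777 - 0.02*-7.8216 = -0.8213
  y_1 = 2.658 - 0.02*31.896 = 2.0201
Step 2: grad_x = 2*4*-0.8213 = -6.5701, grad_y = 2*6*2.0201 = 24.241
  x_2 = -0.8213 - 0.02*-6.5701 = -0.6899
  y_2 = 2.0201 - 0.02*24.241 = 1.5353
f(-0.6899, 1.5353) = 4*(-0.6899)^2 + 6*1.5353^2 = 16.0458


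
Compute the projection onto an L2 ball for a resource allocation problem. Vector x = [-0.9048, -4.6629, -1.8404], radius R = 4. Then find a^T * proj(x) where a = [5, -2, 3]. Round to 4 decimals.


Step 1: Compute ||x|| (intermediates to 6 decimals).
||x|| = sqrt((-0.9048)^2 + (-4.6629)^2 + (-1.8404)^2) = 5.093954
Step 2: Project.
Since ||x|| > R, scale = R/||x|| = 4/5.093954 = 0.785245, proj(x) = scale * x
proj(x) = [-0.71049, -3.661519, -1.445165]
Step 3: Dot product.
a^T * proj(x) = 5*(-0.71049) - 2*(-3.661519) + 3*(-1.445165) = -0.5649


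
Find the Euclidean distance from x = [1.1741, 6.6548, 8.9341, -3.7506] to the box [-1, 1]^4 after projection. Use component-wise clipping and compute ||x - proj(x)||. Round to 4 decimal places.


Project each component onto [-1, 1].
clip(1.1741) = 1.0, clip(6.6548) = 1.0, clip(8.9341) = 1.0, clip(-3.7506) = -1.0
Projection = [1.0, 1.0, 1.0, -1.0]
Squared diffs: [0.0303, 31.9768, 62.9499, 7.5658]
Distance = sqrt(102.5228) = 10.1254


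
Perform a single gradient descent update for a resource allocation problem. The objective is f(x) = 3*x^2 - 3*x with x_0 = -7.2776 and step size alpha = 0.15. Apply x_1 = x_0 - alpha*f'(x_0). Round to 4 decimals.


We compute the gradient at x_0 and apply the update.
f'(x) = 6*x - 3
f'(-7.2776) = 6*-7.2776 - 3 = -46.6656
x_1 = -7.2776 - 0.15*-46.6656 = -0.2778


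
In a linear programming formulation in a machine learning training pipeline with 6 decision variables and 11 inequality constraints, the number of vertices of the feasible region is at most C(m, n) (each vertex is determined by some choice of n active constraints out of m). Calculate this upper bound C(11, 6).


Each vertex corresponds to some choice of n active constraints out of m, so the number of vertices is at most C(m, n) = m! / (n!(m-n)!).
m = 11, n = 6
Numerator: 11 * 10 * 9 * 8 * 7 * 6
Denominator: 6! = 720
C(11, 6) = 462


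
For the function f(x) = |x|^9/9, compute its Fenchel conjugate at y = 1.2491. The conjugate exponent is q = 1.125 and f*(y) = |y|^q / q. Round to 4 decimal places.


The conjugate exponent q satisfies 1/p + 1/q = 1.
p = 9, so q = 9/(9 - 1) = 1.125
|y|^q = 1.2491^1.125 = 1.2843
f*(1.2491) = 1.2843 / 1.125 = 1.1416


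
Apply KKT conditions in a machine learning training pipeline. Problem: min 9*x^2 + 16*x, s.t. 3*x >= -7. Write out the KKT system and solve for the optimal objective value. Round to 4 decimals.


Step 1: Try lambda = 0 (constraint inactive).
Stationarity: 2*9*x + 16 = 0
x* = -16/(2*9) = -8/9 = -0.8889 (rounded; the exact value -8/9 is used below)
Check constraint: 3*-0.8889 = -2.6667 >= -7 -- satisfied.
Step 2: Compute optimal value.
f(x*) = 9*(-8/9)^2 + 16*(-8/9) = -7.1111


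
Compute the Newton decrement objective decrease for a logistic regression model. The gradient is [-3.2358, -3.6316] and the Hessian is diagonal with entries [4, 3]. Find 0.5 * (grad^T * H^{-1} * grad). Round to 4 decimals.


Step 1: H is diagonal, so H^(-1) * g = [-0.809, -1.2105].
Step 2: g^T H^(-1) g = sum_i g_i^2 / H_ii
  = (-3.2358)^2/4 + (-3.6316)^2/3
  = 2.6176 + 4.3962 = 7.0138
Step 3: Objective decrease = 0.5 * g^T H^(-1) g = 3.5069


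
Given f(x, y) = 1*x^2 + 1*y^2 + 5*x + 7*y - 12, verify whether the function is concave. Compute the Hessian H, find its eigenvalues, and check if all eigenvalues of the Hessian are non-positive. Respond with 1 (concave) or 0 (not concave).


The Hessian of f(x,y) = 1*x^2 + 1*y^2 + 5*x + 7*y - 12 is:
H = [[2, 0], [0, 2]]
Trace = 2 + 2 = 4
Determinant = 2*2 - (0)^2 = 4
Discriminant = (4)^2 - 4*4 = 0.0
Eigenvalues: lambda_1 = 2.0, lambda_2 = 2.0
The function is not concave.

0


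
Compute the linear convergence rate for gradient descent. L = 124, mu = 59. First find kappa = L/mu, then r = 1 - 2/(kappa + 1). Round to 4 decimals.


Step 1: Compute the condition number.
kappa = L/mu = 124/59 = 2.1017
Step 2: Compute the convergence rate.
r = 1 - 2/(kappa + 1) = 1 - 2*mu/(L + mu) = (L - mu)/(L + mu) = 65/183 = 0.3552


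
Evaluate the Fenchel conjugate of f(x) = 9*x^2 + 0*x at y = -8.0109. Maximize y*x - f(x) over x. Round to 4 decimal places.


f*(y) = sup_x {y*x - a*x^2 - b*x} = sup_x {(y-b)*x - a*x^2}
FOC: (y - b) - 2a*x = 0 => x* = (y - b)/(2a)
x* = (-8.0109 - 0)/(2*9) = -0.4451
f*(-8.0109) = (y-b)^2/(4a) = (-8.0109 - 0)^2/(4*9)
= 64.1745/36 = 1.7826


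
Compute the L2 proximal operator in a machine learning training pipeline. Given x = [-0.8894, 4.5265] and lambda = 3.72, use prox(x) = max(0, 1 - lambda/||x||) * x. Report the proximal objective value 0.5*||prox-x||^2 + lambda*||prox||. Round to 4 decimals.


Step 1: Compute ||x||.
||x|| = 4.6131
Step 2: Compute scaling factor.
scale = max(0, 1 - 3.72/4.6131) = 0.1936
Step 3: prox(x) = [-0.1722, 0.8763]
||prox(x)|| = 0.8931
Step 4: Proximal objective.
0.5*||prox-x||^2 = 6.9192
lambda*||prox|| = 3.3223
Total = 10.2413


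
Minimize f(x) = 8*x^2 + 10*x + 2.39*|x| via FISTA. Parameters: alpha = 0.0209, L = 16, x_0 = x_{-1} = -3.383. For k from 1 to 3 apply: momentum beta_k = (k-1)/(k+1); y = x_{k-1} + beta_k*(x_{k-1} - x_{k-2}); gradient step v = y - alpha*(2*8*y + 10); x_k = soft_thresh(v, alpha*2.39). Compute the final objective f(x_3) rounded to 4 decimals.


FISTA on f(x) = 8*x^2 + 10*x + 2.39*|x|
L = 16, alpha = 0.0209
Iteration 1: beta = 0.0, y = -3.383 + 0.0*(-3.383 + 3.383) = -3.383
  grad(y) = -44.128, v = y - alpha*grad = -2.4607
  prox(v) = soft_thresh(-2.4607, 0.05) = -2.4108
Iteration 2: beta = 0.3333, y = -2.4108 + 0.3333*(-2.4108 + 3.383) = -2.0867
  grad(y) = -23.3872, v = y - alpha*grad = -1.5979
  prox(v) = soft_thresh(-1.5979, 0.05) = -1.548
Iteration 3: beta = 0.5, y = -1.548 + 0.5*(-1.548 + 2.4108) = -1.1165
  grad(y) = -7.8647, v = y - alpha*grad = -0.9522
  prox(v) = soft_thresh(-0.9522, 0.05) = -0.9022
f(x_3) = 8*(-0.9022)^2 + 10*(-0.9022) + 2.39*|-0.9022| = -0.3539


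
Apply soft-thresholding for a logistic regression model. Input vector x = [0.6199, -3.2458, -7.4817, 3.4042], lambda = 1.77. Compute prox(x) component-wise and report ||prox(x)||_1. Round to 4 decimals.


Soft-thresholding with lambda = 1.77:
prox(0.6199) = sign(0.6199)*max(|0.6199| - 1.77, 0) = 0.0
prox(-3.2458) = sign(-3.2458)*max(|-3.2458| - 1.77, 0) = -1.4758
prox(-7.4817) = sign(-7.4817)*max(|-7.4817| - 1.77, 0) = -5.7117
prox(3.4042) = sign(3.4042)*max(|3.4042| - 1.77, 0) = 1.6342
prox(x) = [0.0, -1.4758, -5.7117, 1.6342]
||prox(x)||_1 = 0.0 + 1.4758 + 5.7117 + 1.6342 = 8.8217


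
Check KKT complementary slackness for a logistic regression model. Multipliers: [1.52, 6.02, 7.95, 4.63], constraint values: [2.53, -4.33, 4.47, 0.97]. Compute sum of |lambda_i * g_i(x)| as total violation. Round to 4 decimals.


KKT complementary slackness check:
lambda_1 * g_1 = 1.52 * 2.53 = 3.8456
lambda_2 * g_2 = 6.02 * -4.33 = -26.0666
lambda_3 * g_3 = 7.95 * 4.47 = 35.5365
lambda_4 * g_4 = 4.63 * 0.97 = 4.4911
Total violation = 3.8456 + 26.0666 + 35.5365 + 4.4911 = 69.9398


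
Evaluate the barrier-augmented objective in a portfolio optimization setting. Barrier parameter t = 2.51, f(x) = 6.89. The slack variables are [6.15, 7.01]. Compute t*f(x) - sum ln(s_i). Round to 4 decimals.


Step 1: Compute log-barrier.
ln values: [1.8165, 1.9473]
phi = -(1.8165 + 1.9473) = -3.7638
Step 2: Compute augmented objective.
t*f(x) = 2.51*6.89 = 17.2939
Total = 17.2939 - 3.7638 = 13.5301


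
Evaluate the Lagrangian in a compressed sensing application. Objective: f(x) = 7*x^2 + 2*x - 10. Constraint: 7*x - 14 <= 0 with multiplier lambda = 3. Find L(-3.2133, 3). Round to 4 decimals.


Step 1: Evaluate f(x).
f(-3.2133) = 7*(-3.2133)^2 + 2*(-3.2133) - 10 = 55.8505
Step 2: Evaluate g(x).
g(-3.2133) = 7*-3.2133 - 14 = -36.4931
Step 3: Compute Lagrangian.
L = 55.8505 + 3*-36.4931 = -53.6288


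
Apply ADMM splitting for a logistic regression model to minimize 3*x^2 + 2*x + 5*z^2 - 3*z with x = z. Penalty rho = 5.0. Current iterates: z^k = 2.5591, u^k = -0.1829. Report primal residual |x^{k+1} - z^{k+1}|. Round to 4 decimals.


ADMM iteration with rho = 5.0, z^k = 2.5591, u^k = -0.1829
Step 1: x-update.
Minimize 3*x^2 + 2*x + (5.0/2)*(x - 2.5591 - 0.1829)^2
FOC: (2*3 + 5.0)*x = -2 + 5.0*(2.5591 + 0.1829)
x^{k+1} = 1.0645
Step 2: z-update.
Minimize 5*z^2 - 3*z + (5.0/2)*(1.0645 - z - 0.1829)^2
FOC: (2*5 + 5.0)*z = 3 + 5.0*(1.0645 - 0.1829)
z^{k+1} = 0.4939
Step 3: u-update.
u^{k+1} = -0.1829 + 1.0645 - 0.4939 = 0.3878
Step 4: Primal residual = |1.0645 - 0.4939| = 0.5707


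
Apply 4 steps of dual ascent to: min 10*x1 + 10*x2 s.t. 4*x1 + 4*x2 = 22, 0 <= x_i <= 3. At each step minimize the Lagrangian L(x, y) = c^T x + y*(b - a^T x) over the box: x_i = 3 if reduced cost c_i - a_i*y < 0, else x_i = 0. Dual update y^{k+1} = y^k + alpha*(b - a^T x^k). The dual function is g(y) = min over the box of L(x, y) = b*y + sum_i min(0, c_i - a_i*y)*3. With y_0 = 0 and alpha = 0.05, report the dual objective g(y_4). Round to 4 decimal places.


Dual ascent for LP: min 10*x1 + 10*x2, 4*x1 + 4*x2 = 22, 0 <= x_i <= 3
Step 1: y^k = 0.0, reduced costs: (10.0, 10.0)
  x^k = (0.0, 0.0), subgradient = b - a^T x = 22.0
  y^{k+1} = 0.0 + 0.05*22.0 = 1.1
Step 2: y^k = 1.1, reduced costs: (5.6, 5.6)
  x^k = (0.0, 0.0), subgradient = b - a^T x = 22.0
  y^{k+1} = 1.1 + 0.05*22.0 = 2.2
Step 3: y^k = 2.2, reduced costs: (1.2, 1.2)
  x^k = (0.0, 0.0), subgradient = b - a^T x = 22.0
  y^{k+1} = 2.2 + 0.05*22.0 = 3.3
Step 4: y^k = 3.3, reduced costs: (-3.2, -3.2)
  x^k = (3.0, 3.0), subgradient = b - a^T x = -2.0
  y^{k+1} = 3.3 + 0.05*-2.0 = 3.2
Dual objective at y_4 = 3.2: reduced costs (-2.8, -2.8), box minimizer x = (3.0, 3.0)
g(y_4) = b*y + (c1 - a1*y)*x1 + (c2 - a2*y)*x2 = 22*3.2 + (-2.8)*3.0 + (-2.8)*3.0 = 70.4 - 8.4 - 8.4 = 53.6


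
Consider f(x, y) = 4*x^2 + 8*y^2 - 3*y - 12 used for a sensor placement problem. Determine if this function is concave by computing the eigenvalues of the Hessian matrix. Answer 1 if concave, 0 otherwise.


The Hessian of f(x,y) = 4*x^2 + 8*y^2 - 3*y - 12 is:
H = [[8, 0], [0, 16]]
Trace = 8 + 16 = 24
Determinant = 8*16 - (0)^2 = 128
Discriminant = (24)^2 - 4*128 = 64.0
Eigenvalues: lambda_1 = 8.0, lambda_2 = 16.0
The function is not concave.

0


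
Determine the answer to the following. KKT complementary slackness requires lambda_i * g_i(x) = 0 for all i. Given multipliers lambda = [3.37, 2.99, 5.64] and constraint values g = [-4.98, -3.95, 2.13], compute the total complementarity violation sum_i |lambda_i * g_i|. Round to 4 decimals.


KKT complementary slackness check:
lambda_1 * g_1 = 3.37 * -4.98 = -16.7826
lambda_2 * g_2 = 2.99 * -3.95 = -11.8105
lambda_3 * g_3 = 5.64 * 2.13 = 12.0132
Total violation = 16.7826 + 11.8105 + 12.0132 = 40.6063


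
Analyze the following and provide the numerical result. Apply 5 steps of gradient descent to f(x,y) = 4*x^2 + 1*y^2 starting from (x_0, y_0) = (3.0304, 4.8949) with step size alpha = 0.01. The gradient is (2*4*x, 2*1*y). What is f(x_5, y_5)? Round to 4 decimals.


Gradient descent on f(x,y) = 4*x^2 + 1*y^2.
Starting point: (3.0304, 4.8949), alpha = 0.01
Step 1: grad_x = 2*4*3.0304 = 24.2432, grad_y = 2*1*4.8949 = 9.7898
  x_1 = 3.0304 - 0.01*24.2432 = 2.788
  y_1 = 4.8949 - 0.01*9.7898 = 4.797
Step 2: grad_x = 2*4*2.788 = 22.3037, grad_y = 2*1*4.797 = 9.594
  x_2 = 2.788 - 0.01*22.3037 = 2.5649
  y_2 = 4.797 - 0.01*9.594 = 4.7011
Step 3: grad_x = 2*4*2.5649 = 20.5194, grad_y = 2*1*4.7011 = 9.4021
  x_3 = 2.5649 - 0.01*20.5194 = 2.3597
  y_3 = 4.7011 - 0.01*9.4021 = 4.607
Step 4: grad_x = 2*4*2.3597 = 18.8779, grad_y = 2*1*4.607 = 9.2141
  x_4 = 2.3597 - 0.01*18.8779 = 2.171
  y_4 = 4.607 - 0.01*9.2141 = 4.5149
Step 5: grad_x = 2*4*2.171 = 17.3677, grad_y = 2*1*4.5149 = 9.0298
  x_5 = 2.171 - 0.01*17.3677 = 1.9973
  y_5 = 4.5149 - 0.01*9.0298 = 4.4246
f(1.9973, 4.4246) = 4*1.9973^2 + 1*4.4246^2 = 35.5336


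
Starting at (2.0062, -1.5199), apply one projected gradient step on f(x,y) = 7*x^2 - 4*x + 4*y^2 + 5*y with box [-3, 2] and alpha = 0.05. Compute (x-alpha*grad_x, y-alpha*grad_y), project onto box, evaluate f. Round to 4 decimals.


Step 1: Compute gradient at (2.0062, -1.5199).
grad_x = 2*7*2.0062 - 4 = 24.0868
grad_y = 2*4*-1.5199 + 5 = -7.1592
Step 2: Gradient step.
x_raw = 2.0062 - 0.05*24.0868 = 0.8019
y_raw = -1.5199 - 0.05*-7.1592 = -1.1619
Step 3: Project onto [-3, 2].
x_proj = clip(0.8019) = 0.8019
y_proj = clip(-1.1619) = -1.1619
Step 4: Evaluate f.
f(0.8019, -1.1619) = 0.8841


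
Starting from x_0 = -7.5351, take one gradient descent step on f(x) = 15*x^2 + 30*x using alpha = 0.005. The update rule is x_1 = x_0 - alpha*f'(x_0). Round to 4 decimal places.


We compute the gradient at x_0 and apply the update.
f'(x) = 30*x + 30
f'(-7.5351) = 30*-7.5351 + 30 = -196.053
x_1 = -7.5351 - 0.005*-196.053 = -6.5548


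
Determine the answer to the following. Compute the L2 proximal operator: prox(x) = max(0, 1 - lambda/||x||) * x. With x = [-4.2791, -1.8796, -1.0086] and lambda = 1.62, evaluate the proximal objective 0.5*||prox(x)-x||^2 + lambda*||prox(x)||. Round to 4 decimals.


Step 1: Compute ||x||.
||x|| = 4.7813
Step 2: Compute scaling factor.
scale = max(0, 1 - 1.62/4.7813) = 0.6612
Step 3: prox(x) = [-2.8293, -1.2428, -0.6669]
||prox(x)|| = 3.1613
Step 4: Proximal objective.
0.5*||prox-x||^2 = 1.3122
lambda*||prox|| = 5.1213
Total = 6.4335


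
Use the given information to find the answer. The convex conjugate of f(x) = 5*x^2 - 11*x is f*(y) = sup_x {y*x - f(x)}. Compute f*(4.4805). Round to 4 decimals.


f*(y) = sup_x {y*x - a*x^2 - b*x} = sup_x {(y-b)*x - a*x^2}
FOC: (y - b) - 2a*x = 0 => x* = (y - b)/(2a)
x* = (4.4805 + 11)/(2*5) = 1.5481
f*(4.4805) = (y-b)^2/(4a) = (4.4805 + 11)^2/(4*5)
= 239.6459/20 = 11.9823


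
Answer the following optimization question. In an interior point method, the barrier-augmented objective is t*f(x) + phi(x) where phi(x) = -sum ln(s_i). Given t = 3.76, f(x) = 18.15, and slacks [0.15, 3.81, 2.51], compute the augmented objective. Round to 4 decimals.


Step 1: Compute log-barrier.
ln values: [-1.8971, 1.3376, 0.9203]
phi = -(-1.8971 + 1.3376 + 0.9203) = -0.3608
Step 2: Compute augmented objective.
t*f(x) = 3.76*18.15 = 68.244
Total = 68.244 - 0.3608 = 67.8832


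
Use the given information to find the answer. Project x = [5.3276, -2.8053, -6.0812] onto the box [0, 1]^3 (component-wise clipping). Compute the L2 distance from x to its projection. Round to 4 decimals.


Project each component onto [0, 1].
clip(5.3276) = 1.0, clip(-2.8053) = 0.0, clip(-6.0812) = 0.0
Projection = [1.0, 0.0, 0.0]
Squared diffs: [18.7281, 7.8697, 36.981]
Distance = sqrt(63.5788) = 7.9736


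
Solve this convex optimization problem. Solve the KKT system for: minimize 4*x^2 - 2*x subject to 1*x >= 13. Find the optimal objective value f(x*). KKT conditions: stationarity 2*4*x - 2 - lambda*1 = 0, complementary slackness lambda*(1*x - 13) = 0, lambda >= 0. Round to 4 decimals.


Step 1: Try lambda = 0 (constraint inactive).
x_unc = 2/(2*4) = 0.25
Check: 1*0.25 = 0.25 < 13 -- violated!
Step 2: Constraint must be active: 1*x = 13
x* = 13/1 = 13.0
lambda = (2*4*13.0 - 2)/1 = 102.0
Step 3: Compute optimal value.
f(x*) = 4*13.0^2 - 2*13.0 = 650.0


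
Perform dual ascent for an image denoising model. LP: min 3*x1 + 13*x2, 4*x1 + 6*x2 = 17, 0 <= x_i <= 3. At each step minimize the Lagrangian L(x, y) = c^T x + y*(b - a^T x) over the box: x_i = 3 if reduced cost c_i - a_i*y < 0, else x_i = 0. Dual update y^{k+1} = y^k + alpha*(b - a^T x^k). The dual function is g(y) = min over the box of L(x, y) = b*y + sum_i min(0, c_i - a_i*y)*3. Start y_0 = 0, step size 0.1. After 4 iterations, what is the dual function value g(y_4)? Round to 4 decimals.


Dual ascent for LP: min 3*x1 + 13*x2, 4*x1 + 6*x2 = 17, 0 <= x_i <= 3
Step 1: y^k = 0.0, reduced costs: (3.0, 13.0)
  x^k = (0.0, 0.0), subgradient = b - a^T x = 17.0
  y^{k+1} = 0.0 + 0.1*17.0 = 1.7
Step 2: y^k = 1.7, reduced costs: (-3.8, 2.8)
  x^k = (3.0, 0.0), subgradient = b - a^T x = 5.0
  y^{k+1} = 1.7 + 0.1*5.0 = 2.2
Step 3: y^k = 2.2, reduced costs: (-5.8, -0.2)
  x^k = (3.0, 3.0), subgradient = b - a^T x = -13.0
  y^{k+1} = 2.2 + 0.1*-13.0 = 0.9
Step 4: y^k = 0.9, reduced costs: (-0.6, 7.6)
  x^k = (3.0, 0.0), subgradient = b - a^T x = 5.0
  y^{k+1} = 0.9 + 0.1*5.0 = 1.4
Dual objective at y_4 = 1.4: reduced costs (-2.6, 4.6), box minimizer x = (3.0, 0.0)
g(y_4) = b*y + (c1 - a1*y)*x1 + (c2 - a2*y)*x2 = 17*1.4 + (-2.6)*3.0 + 4.6*0.0 = 23.8 - 7.8 + 0.0 = 16.0


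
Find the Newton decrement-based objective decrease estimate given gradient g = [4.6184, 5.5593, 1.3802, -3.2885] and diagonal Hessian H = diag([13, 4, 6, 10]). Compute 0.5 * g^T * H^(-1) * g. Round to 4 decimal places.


Step 1: H is diagonal, so H^(-1) * g = [0.3553, 1.3898, 0.23, -0.3289].
Step 2: g^T H^(-1) g = sum_i g_i^2 / H_ii
  = (4.6184)^2/13 + (5.5593)^2/4 + (1.3802)^2/6 + (-3.2885)^2/10
  = 1.6407 + 7.7265 + 0.3175 + 1.0814 = 10.7661
Step 3: Objective decrease = 0.5 * g^T H^(-1) g = 5.3831


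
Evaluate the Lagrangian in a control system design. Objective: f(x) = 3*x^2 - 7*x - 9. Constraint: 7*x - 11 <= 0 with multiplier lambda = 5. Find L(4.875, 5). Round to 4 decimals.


Step 1: Evaluate f(x).
f(4.875) = 3*4.875^2 - 7*4.875 - 9 = 28.1719
Step 2: Evaluate g(x).
g(4.875) = 7*4.875 - 11 = 23.125
Step 3: Compute Lagrangian.
L = 28.1719 + 5*23.125 = 143.7969


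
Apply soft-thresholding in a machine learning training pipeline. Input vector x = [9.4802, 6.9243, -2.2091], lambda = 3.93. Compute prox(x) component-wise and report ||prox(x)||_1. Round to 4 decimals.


Soft-thresholding with lambda = 3.93:
prox(9.4802) = sign(9.4802)*max(|9.4802| - 3.93, 0) = 5.5502
prox(6.9243) = sign(6.9243)*max(|6.9243| - 3.93, 0) = 2.9943
prox(-2.2091) = sign(-2.2091)*max(|-2.2091| - 3.93, 0) = 0.0
prox(x) = [5.5502, 2.9943, 0.0]
||prox(x)||_1 = 5.5502 + 2.9943 + 0.0 = 8.5445


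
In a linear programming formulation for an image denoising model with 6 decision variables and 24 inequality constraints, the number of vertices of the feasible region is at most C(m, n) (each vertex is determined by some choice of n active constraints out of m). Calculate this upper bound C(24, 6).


Each vertex corresponds to some choice of n active constraints out of m, so the number of vertices is at most C(m, n) = m! / (n!(m-n)!).
m = 24, n = 6
Numerator: 24 * 23 * 22 * 21 * 20 * 19
Denominator: 6! = 720
C(24, 6) = 134596


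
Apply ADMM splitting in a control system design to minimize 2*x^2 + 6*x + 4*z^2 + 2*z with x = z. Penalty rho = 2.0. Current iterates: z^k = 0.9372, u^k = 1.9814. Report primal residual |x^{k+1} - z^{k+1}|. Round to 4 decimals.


ADMM iteration with rho = 2.0, z^k = 0.9372, u^k = 1.9814
Step 1: x-update.
Minimize 2*x^2 + 6*x + (2.0/2)*(x - 0.9372 + 1.9814)^2
FOC: (2*2 + 2.0)*x = -6 + 2.0*(0.9372 - 1.9814)
x^{k+1} = -1.3481
Step 2: z-update.
Minimize 4*z^2 + 2*z + (2.0/2)*(-1.3481 - z + 1.9814)^2
FOC: (2*4 + 2.0)*z = -2 + 2.0*(-1.3481 + 1.9814)
z^{k+1} = -0.0733
Step 3: u-update.
u^{k+1} = 1.9814 - 1.3481 + 0.0733 = 0.7067
Step 4: Primal residual = |-1.3481 + 0.0733| = 1.2747


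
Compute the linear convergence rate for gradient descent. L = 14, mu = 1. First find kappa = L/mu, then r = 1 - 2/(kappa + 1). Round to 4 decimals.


Step 1: Compute the condition number.
kappa = L/mu = 14/1 = 14.0
Step 2: Compute the convergence rate.
r = 1 - 2/(kappa + 1) = 1 - 2*mu/(L + mu) = (L - mu)/(L + mu) = 13/15 = 0.8667


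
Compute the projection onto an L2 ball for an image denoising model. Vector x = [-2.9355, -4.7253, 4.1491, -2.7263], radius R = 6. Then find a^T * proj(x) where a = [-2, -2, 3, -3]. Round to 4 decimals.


Step 1: Compute ||x|| (intermediates to 6 decimals).
||x|| = sqrt((-2.9355)^2 + (-4.7253)^2 + 4.1491^2 + (-2.7263)^2) = 7.456096
Step 2: Project.
Since ||x|| > R, scale = R/||x|| = 6/7.456096 = 0.804711, proj(x) = scale * x
proj(x) = [-2.362229, -3.802501, 3.338826, -2.193884]
Step 3: Dot product.
a^T * proj(x) = -2*(-2.362229) - 2*(-3.802501) + 3*3.338826 - 3*(-2.193884) = 28.9276


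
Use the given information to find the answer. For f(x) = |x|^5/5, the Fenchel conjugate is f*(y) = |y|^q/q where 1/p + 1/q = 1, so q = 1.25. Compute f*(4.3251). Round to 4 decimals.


The conjugate exponent q satisfies 1/p + 1/q = 1.
p = 5, so q = 5/(5 - 1) = 1.25
|y|^q = 4.3251^1.25 = 6.2373
f*(4.3251) = 6.2373 / 1.25 = 4.9898


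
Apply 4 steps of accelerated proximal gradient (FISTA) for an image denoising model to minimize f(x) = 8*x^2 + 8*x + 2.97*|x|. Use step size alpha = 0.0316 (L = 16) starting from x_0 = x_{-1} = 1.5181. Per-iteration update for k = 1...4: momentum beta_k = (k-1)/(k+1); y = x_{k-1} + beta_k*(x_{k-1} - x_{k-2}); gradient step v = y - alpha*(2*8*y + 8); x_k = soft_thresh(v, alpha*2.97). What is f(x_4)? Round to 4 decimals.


FISTA on f(x) = 8*x^2 + 8*x + 2.97*|x|
L = 16, alpha = 0.0316
Iteration 1: beta = 0.0, y = 1.5181 + 0.0*(1.5181 - 1.5181) = 1.5181
  grad(y) = 32.2896, v = y - alpha*grad = 0.4977
  prox(v) = soft_thresh(0.4977, 0.0939) = 0.4039
Iteration 2: beta = 0.3333, y = 0.4039 + 0.3333*(0.4039 - 1.5181) = 0.0325
  grad(y) = 8.5199, v = y - alpha*grad = -0.2367
  prox(v) = soft_thresh(-0.2367, 0.0939) = -0.1429
Iteration 3: beta = 0.5, y = -0.1429 + 0.5*(-0.1429 - 0.4039) = -0.4163
  grad(y) = 1.3397, v = y - alpha*grad = -0.4586
  prox(v) = soft_thresh(-0.4586, 0.0939) = -0.3648
Iteration 4: beta = 0.6, y = -0.3648 + 0.6*(-0.3648 + 0.1429) = -0.4979
  grad(y) = 0.034, v = y - alpha*grad = -0.4989
  prox(v) = soft_thresh(-0.4989, 0.0939) = -0.4051
f(x_4) = 8*(-0.4051)^2 + 8*(-0.4051) + 2.97*|-0.4051| = -0.7248


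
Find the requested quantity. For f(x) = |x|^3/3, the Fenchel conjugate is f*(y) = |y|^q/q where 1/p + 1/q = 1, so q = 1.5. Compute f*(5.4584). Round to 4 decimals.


The conjugate exponent q satisfies 1/p + 1/q = 1.
p = 3, so q = 3/(3 - 1) = 1.5
|y|^q = 5.4584^1.5 = 12.7526
f*(5.4584) = 12.7526 / 1.5 = 8.5017


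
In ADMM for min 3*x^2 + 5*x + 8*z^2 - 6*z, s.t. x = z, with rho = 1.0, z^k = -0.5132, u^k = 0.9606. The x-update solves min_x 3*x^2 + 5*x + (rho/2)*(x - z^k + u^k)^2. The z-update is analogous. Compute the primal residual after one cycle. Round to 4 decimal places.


ADMM iteration with rho = 1.0, z^k = -0.5132, u^k = 0.9606
Step 1: x-update.
Minimize 3*x^2 + 5*x + (1.0/2)*(x + 0.5132 + 0.9606)^2
FOC: (2*3 + 1.0)*x = -5 + 1.0*(-0.5132 - 0.9606)
x^{k+1} = -0.9248
Step 2: z-update.
Minimize 8*z^2 - 6*z + (1.0/2)*(-0.9248 - z + 0.9606)^2
FOC: (2*8 + 1.0)*z = 6 + 1.0*(-0.9248 + 0.9606)
z^{k+1} = 0.355
Step 3: u-update.
u^{k+1} = 0.9606 - 0.9248 - 0.355 = -0.3193
Step 4: Primal residual = |-0.9248 - 0.355| = 1.2799


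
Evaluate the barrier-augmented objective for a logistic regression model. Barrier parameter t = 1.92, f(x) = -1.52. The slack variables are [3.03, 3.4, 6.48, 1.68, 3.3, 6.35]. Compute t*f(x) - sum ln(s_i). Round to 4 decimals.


Step 1: Compute log-barrier.
ln values: [1.1086, 1.2238, 1.8687, 0.5188, 1.1939, 1.8485]
phi = -(1.1086 + 1.2238 + 1.8687 + 0.5188 + 1.1939 + 1.8485) = -7.7622
Step 2: Compute augmented objective.
t*f(x) = 1.92*-1.52 = -2.9184
Total = -2.9184 - 7.7622 = -10.6806


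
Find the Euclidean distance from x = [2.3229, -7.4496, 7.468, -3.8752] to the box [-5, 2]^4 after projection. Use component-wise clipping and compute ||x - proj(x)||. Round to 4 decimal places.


Project each component onto [-5, 2].
clip(2.3229) = 2.0, clip(-7.4496) = -5.0, clip(7.468) = 2.0, clip(-3.8752) = -3.8752
Projection = [2.0, -5.0, 2.0, -3.8752]
Squared diffs: [0.1043, 6.0005, 29.899, 0.0]
Distance = sqrt(36.0038) = 6.0003


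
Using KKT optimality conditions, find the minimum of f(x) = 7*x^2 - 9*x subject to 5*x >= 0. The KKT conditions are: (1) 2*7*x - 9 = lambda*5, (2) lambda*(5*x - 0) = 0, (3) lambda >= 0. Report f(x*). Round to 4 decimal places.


Step 1: Try lambda = 0 (constraint inactive).
Stationarity: 2*7*x - 9 = 0
x* = 9/(2*7) = 9/14 = 0.6429 (rounded; the exact value 9/14 is used below)
Check constraint: 5*0.6429 = 3.2145 >= 0 -- satisfied.
Step 2: Compute optimal value.
f(x*) = 7*(9/14)^2 - 9*(9/14) = -2.8929


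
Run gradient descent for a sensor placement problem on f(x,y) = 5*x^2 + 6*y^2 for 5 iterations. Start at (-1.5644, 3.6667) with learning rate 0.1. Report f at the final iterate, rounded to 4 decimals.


Gradient descent on f(x,y) = 5*x^2 + 6*y^2.
Starting point: (-1.5644, 3.6667), alpha = 0.1
Step 1: grad_x = 2*5*-1.5644 = -15.644, grad_y = 2*6*3.6667 = 44.0004
  x_1 = -1.5644 - 0.1*-15.644 = 0.0
  y_1 = 3.6667 - 0.1*44.0004 = -0.7333
Step 2: grad_x = 2*5*0.0 = 0.0, grad_y = 2*6*-0.7333 = -8.8001
  x_2 = 0.0 - 0.1*0.0 = 0.0
  y_2 = -0.7333 - 0.1*-8.8001 = 0.1467
Step 3: grad_x = 2*5*0.0 = 0.0, grad_y = 2*6*0.1467 = 1.76
  x_3 = 0.0 - 0.1*0.0 = 0.0
  y_3 = 0.1467 - 0.1*1.76 = -0.0293
Step 4: grad_x = 2*5*0.0 = 0.0, grad_y = 2*6*-0.0293 = -0.352
  x_4 = 0.0 - 0.1*0.0 = 0.0
  y_4 = -0.0293 - 0.1*-0.352 = 0.0059
Step 5: grad_x = 2*5*0.0 = 0.0, grad_y = 2*6*0.0059 = 0.0704
  x_5 = 0.0 - 0.1*0.0 = 0.0
  y_5 = 0.0059 - 0.1*0.0704 = -0.0012
f(0.0, -0.0012) = 5*0.0^2 + 6*(-0.0012)^2 = 0.0


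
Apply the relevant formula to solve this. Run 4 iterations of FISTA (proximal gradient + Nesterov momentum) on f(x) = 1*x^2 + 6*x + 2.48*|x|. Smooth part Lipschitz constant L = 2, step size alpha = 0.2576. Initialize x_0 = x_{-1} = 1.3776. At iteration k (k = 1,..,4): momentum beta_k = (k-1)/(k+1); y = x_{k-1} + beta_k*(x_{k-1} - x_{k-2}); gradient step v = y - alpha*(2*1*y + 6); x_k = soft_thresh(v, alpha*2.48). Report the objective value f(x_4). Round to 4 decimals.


FISTA on f(x) = 1*x^2 + 6*x + 2.48*|x|
L = 2, alpha = 0.2576
Iteration 1: beta = 0.0, y = 1.3776 + 0.0*(1.3776 - 1.3776) = 1.3776
  grad(y) = 8.7552, v = y - alpha*grad = -0.8777
  prox(v) = soft_thresh(-0.8777, 0.6388) = -0.2389
Iteration 2: beta = 0.3333, y = -0.2389 + 0.3333*(-0.2389 - 1.3776) = -0.7777
  grad(y) = 4.4446, v = y - alpha*grad = -1.9226
  prox(v) = soft_thresh(-1.9226, 0.6388) = -1.2838
Iteration 3: beta = 0.5, y = -1.2838 + 0.5*(-1.2838 + 0.2389) = -1.8062
  grad(y) = 2.3875, v = y - alpha*grad = -2.4213
  prox(v) = soft_thresh(-2.4213, 0.6388) = -1.7824
Iteration 4: beta = 0.6, y = -1.7824 + 0.6*(-1.7824 + 1.2838) = -2.0816
  grad(y) = 1.8368, v = y - alpha*grad = -2.5548
  prox(v) = soft_thresh(-2.5548, 0.6388) = -1.9159
f(x_4) = 1*(-1.9159)^2 + 6*(-1.9159) + 2.48*|-1.9159| = -3.0733
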